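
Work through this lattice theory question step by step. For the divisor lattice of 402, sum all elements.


sigma(n) = sum of divisors.
Divisors of 402: [1, 2, 3, 6, 67, 134, 201, 402]
Sum = 816


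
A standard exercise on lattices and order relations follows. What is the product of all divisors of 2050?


Divisors of 2050: [1, 2, 5, 10, 25, 41, 50, 82, 205, 410, 1025, 2050]
Product = n^(d(n)/2) = 2050^(12/2)
Product = 74220378765625000000


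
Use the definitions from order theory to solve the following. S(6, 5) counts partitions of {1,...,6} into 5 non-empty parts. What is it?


S(n,k) = k*S(n-1,k) + S(n-1,k-1).
S(5,5) = 1, S(5,4) = 10
S(6,5) = 5*1 + 10 = 5 + 10
S(6,5) = 15


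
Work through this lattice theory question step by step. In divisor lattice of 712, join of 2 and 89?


In a divisor lattice, join = lcm (least common multiple).
gcd(2,89) = 1
lcm(2,89) = 2*89/gcd = 178/1 = 178


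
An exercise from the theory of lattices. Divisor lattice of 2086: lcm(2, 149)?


Join=lcm.
gcd(2,149)=1
lcm=298


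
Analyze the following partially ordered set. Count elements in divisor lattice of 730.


Divisors of 730: [1, 2, 5, 10, 73, 146, 365, 730]
Count: 8


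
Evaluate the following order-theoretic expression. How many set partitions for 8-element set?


B(n) = number of set partitions of an n-element set.
B(n) satisfies the recurrence: B(n+1) = sum_k C(n,k)*B(k).
B(8) = 4140


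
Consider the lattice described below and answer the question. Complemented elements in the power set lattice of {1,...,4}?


An element a is complemented if some b has a meet b = bottom, a join b = top.
every subset A has complement S\A, so all elements are complemented.
Complemented elements: {}, {1}, {2}, {3}, {4}, {1,2}, ... (10 more)
Count: 16


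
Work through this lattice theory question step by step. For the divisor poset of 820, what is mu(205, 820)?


In a divisor lattice, mu(a,b) = mu(b/a) where mu is the classical Mobius function.
b/a = 820/205 = 4
Prime factorization of 4: primes [2]
4 is not squarefree, so mu(4) = 0


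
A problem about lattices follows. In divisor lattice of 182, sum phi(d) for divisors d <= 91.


Divisors of 182 up to 91: [1, 2, 7, 13, 14, 26, 91]
phi values: [1, 1, 6, 12, 6, 12, 72]
Sum = 110


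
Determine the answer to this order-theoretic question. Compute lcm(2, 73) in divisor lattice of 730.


In a divisor lattice, join = lcm (least common multiple).
gcd(2,73) = 1
lcm(2,73) = 2*73/gcd = 146/1 = 146


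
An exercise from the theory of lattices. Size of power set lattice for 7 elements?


Power set = 2^n.
2^7 = 128


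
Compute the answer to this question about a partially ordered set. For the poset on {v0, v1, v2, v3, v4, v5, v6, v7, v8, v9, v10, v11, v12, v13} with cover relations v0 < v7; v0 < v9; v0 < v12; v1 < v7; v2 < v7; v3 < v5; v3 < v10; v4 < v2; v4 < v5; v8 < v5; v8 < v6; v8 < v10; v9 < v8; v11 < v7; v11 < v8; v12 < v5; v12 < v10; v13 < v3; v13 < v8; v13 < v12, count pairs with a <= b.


The order relation is {(a,b) : a <= b}, reflexive so it includes (a,a).
Examples: (v0,v0), (v0,v10), (v0,v12), (v0,v5), (v0,v6), ...
Total ordered pairs: 48


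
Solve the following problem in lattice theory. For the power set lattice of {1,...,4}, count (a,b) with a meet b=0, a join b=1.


Complement pair (a,b): a meet b = bottom, a join b = top.
Here: A intersect B = {} and A union B = {1,...,4}.
Pairs found: ({},{1,2,3,4}), ({1},{2,3,4}), ({2},{1,3,4}), ({3},{1,2,4}), ... (12 more)
Total ordered pairs: 16


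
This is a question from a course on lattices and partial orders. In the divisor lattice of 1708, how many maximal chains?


A maximal chain goes from the minimum element to a maximal element via cover relations.
Counting all min-to-max paths in the cover graph.
Total maximal chains: 12


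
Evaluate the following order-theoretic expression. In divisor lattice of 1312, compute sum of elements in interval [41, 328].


Interval [41,328] in divisors of 1312: [41, 82, 164, 328]
Sum = 615


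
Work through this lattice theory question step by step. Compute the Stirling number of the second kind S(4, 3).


S(n,k) = k*S(n-1,k) + S(n-1,k-1).
S(3,3) = 1, S(3,2) = 3
S(4,3) = 3*1 + 3 = 3 + 3
S(4,3) = 6


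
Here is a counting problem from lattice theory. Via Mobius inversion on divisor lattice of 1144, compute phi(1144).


phi(n) = n * prod_{p|n} (1 - 1/p).
Prime divisors of 1144: [2, 11, 13]
phi(1144) = 1144 * (1 - 1/2) * (1 - 1/11) * (1 - 1/13)
phi(1144) = 480


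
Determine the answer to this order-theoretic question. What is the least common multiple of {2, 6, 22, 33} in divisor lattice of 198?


In a divisor lattice, join = lcm (least common multiple).
Compute lcm iteratively: start with first element, then lcm(current, next).
Elements: [2, 6, 22, 33]
lcm(2,6) = 6
lcm(6,22) = 66
lcm(66,33) = 66
Final lcm = 66


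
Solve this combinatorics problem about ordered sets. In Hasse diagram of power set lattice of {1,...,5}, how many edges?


A cover relation a -< b holds when a < b with no c strictly between.
Cover relations:
  {} -< {1}
  {} -< {2}
  {} -< {3}
  {} -< {4}
  {} -< {5}
  {1} -< {1,2}
  {1} -< {1,3}
  {1} -< {1,4}
  ...72 more
Total: 80


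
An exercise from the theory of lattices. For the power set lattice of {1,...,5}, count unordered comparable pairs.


A comparable pair {a,b} has a < b or b < a in the order.
Count unordered pairs where one element is strictly below the other.
Examples: {{},{1}}, {{},{2}}, {{},{3}}, {{},{4}}, ...
Total comparable pairs: 211


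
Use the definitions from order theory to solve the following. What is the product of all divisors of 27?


Divisors of 27: [1, 3, 9, 27]
Product = n^(d(n)/2) = 27^(4/2)
Product = 729


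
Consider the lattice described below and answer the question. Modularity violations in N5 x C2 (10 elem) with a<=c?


Modular law: if a <= c then a v (b ^ c) = (a v b) ^ c.
Check all triples (a,b,c) with a <= c among 10 elements.
  e.g. a=(a,0), b=(c,0), c=(b,0): lhs=(a,0) != rhs=(b,0)
  e.g. a=(a,0), b=(c,1), c=(b,0): lhs=(a,0) != rhs=(b,0)
Total violating triples: 6


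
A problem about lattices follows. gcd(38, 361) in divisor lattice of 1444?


Meet=gcd.
gcd(38,361)=19


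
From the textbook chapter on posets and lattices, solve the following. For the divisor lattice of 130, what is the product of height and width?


Height = length of longest chain minus 1; width = size of largest antichain.
A maximum chain: 1 | 13 | 65 | 130  (height 3).
A maximum antichain: {2, 5, 13}  (width 3).
Product = 3 * 3 = 9


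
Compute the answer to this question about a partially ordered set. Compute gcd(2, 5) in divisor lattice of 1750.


In a divisor lattice, meet = gcd (greatest common divisor).
By Euclidean algorithm or factoring: gcd(2,5) = 1


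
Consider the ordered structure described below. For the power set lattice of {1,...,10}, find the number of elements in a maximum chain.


A chain is a totally ordered subset; we count the number of elements in a maximum chain.
Compute, for each element x, the size of the longest chain ending at x:
  {}: 1
  {1}: 2
  {2}: 2
  {3}: 2
  {4}: 2
  {5}: 2
  ...
A maximum chain: {} < {1} < {1,2} < {1,2,3} < {1,2,3,4} < {1,2,3,4,5} < {1,2,3,4,5,6} < {1,2,3,4,5,6,7} < {1,2,3,4,5,6,7,8} < {1,2,3,4,5,6,7,8,9} < {1,2,3,4,5,6,7,8,9,10}
Number of elements in the longest chain: 11


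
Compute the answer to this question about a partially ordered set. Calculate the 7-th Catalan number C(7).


C(n) = C(2n, n) / (n+1).
C(14, 7) = 3432
C(7) = 3432 / 8 = 429


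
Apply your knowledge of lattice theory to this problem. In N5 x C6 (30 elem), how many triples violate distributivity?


Distributive law: a ^ (b v c) = (a ^ b) v (a ^ c).
Check all 30^3 = 27000 ordered triples (a,b,c).
  e.g. a=(b,0), b=(a,0), c=(c,0): lhs=(b,0) != rhs=(a,0)
  e.g. a=(b,0), b=(a,0), c=(c,1): lhs=(b,0) != rhs=(a,0)
Total violating triples: 432


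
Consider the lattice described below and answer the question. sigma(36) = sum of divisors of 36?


sigma(n) = sum of divisors.
Divisors of 36: [1, 2, 3, 4, 6, 9, 12, 18, 36]
Sum = 91


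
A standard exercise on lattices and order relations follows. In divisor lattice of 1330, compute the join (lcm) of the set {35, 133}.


In a divisor lattice, join = lcm (least common multiple).
Compute lcm iteratively: start with first element, then lcm(current, next).
Elements: [35, 133]
lcm(35,133) = 665
Final lcm = 665


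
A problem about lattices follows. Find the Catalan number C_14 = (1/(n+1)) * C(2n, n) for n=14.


C(n) = C(2n, n) / (n+1).
C(28, 14) = 40116600
C(14) = 40116600 / 15 = 2674440


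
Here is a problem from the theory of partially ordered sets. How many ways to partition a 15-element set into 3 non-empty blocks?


S(n,k) = k*S(n-1,k) + S(n-1,k-1).
S(14,3) = 788970, S(14,2) = 8191
S(15,3) = 3*788970 + 8191 = 2366910 + 8191
S(15,3) = 2375101


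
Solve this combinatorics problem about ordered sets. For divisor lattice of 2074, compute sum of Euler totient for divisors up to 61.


Divisors of 2074 up to 61: [1, 2, 17, 34, 61]
phi values: [1, 1, 16, 16, 60]
Sum = 94


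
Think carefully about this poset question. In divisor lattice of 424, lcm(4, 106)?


Join=lcm.
gcd(4,106)=2
lcm=212


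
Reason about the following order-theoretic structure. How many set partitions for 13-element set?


B(n) = number of set partitions of an n-element set.
B(n) satisfies the recurrence: B(n+1) = sum_k C(n,k)*B(k).
B(13) = 27644437


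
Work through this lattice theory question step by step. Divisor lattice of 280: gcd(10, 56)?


Meet=gcd.
gcd(10,56)=2


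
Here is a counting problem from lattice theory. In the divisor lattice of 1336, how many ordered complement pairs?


Complement pair (a,b): a meet b = bottom, a join b = top.
Here: gcd(a,b)=1 and lcm(a,b)=1336, i.e. a*b=1336 with a,b coprime.
Pairs found: (1,1336), (8,167), (167,8), (1336,1)
Total ordered pairs: 4


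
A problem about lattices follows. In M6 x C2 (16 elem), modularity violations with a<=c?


Modular law: if a <= c then a v (b ^ c) = (a v b) ^ c.
Check all triples (a,b,c) with a <= c among 16 elements.
This lattice is modular (diamonds M_m and their chain-products are modular).
Total violating triples: 0


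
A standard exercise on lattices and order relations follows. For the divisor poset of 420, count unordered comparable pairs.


A comparable pair {a,b} has a < b or b < a in the order.
Count unordered pairs where one element is strictly below the other.
Examples: {1,2}, {1,3}, {1,4}, {1,5}, ...
Total comparable pairs: 138


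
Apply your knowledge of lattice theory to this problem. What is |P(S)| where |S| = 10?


Power set = 2^n.
2^10 = 1024


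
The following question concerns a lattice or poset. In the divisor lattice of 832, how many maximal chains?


A maximal chain goes from the minimum element to a maximal element via cover relations.
Counting all min-to-max paths in the cover graph.
Total maximal chains: 7


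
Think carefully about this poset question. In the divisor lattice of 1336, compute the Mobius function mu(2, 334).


In a divisor lattice, mu(a,b) = mu(b/a) where mu is the classical Mobius function.
b/a = 334/2 = 167
Prime factorization of 167: primes [167]
167 is squarefree with 1 prime factor(s), so mu(167) = (-1)^1 = -1


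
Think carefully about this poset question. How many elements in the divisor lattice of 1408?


Divisors of 1408: [1, 2, 4, 8, 11, 16, 22, 32, 44, 64, 88, 128, 176, 352, 704, 1408]
Count: 16


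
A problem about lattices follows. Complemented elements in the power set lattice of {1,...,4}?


An element a is complemented if some b has a meet b = bottom, a join b = top.
every subset A has complement S\A, so all elements are complemented.
Complemented elements: {}, {1}, {2}, {3}, {4}, {1,2}, ... (10 more)
Count: 16


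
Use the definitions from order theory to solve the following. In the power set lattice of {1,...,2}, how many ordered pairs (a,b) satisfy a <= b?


The order relation is {(a,b) : a <= b}, reflexive so it includes (a,a).
Examples: ({},{}), ({},{1,2}), ({},{1}), ({},{2}), ({1,2},{1,2}), ...
Total ordered pairs: 9


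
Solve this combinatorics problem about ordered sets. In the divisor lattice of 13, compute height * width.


Height = length of longest chain minus 1; width = size of largest antichain.
A maximum chain: 1 | 13  (height 1).
A maximum antichain: {1}  (width 1).
Product = 1 * 1 = 1


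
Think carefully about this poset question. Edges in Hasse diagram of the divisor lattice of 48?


A cover relation a -< b holds when a < b with no c strictly between.
Cover relations:
  1 -< 2
  1 -< 3
  2 -< 4
  2 -< 6
  3 -< 6
  4 -< 8
  4 -< 12
  6 -< 12
  ...5 more
Total: 13


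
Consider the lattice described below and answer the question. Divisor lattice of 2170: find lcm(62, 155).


In a divisor lattice, join = lcm (least common multiple).
gcd(62,155) = 31
lcm(62,155) = 62*155/gcd = 9610/31 = 310


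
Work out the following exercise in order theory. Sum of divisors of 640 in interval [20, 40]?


Interval [20,40] in divisors of 640: [20, 40]
Sum = 60


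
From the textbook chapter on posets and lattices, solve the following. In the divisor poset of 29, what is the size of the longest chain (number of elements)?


A chain is a totally ordered subset; we count the number of elements in a maximum chain.
Compute, for each element x, the size of the longest chain ending at x:
  1: 1
  29: 2
A maximum chain: 1 < 29
Number of elements in the longest chain: 2


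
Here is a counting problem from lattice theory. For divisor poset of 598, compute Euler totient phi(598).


phi(n) = n * prod_{p|n} (1 - 1/p).
Prime divisors of 598: [2, 13, 23]
phi(598) = 598 * (1 - 1/2) * (1 - 1/13) * (1 - 1/23)
phi(598) = 264


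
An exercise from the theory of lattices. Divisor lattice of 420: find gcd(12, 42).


In a divisor lattice, meet = gcd (greatest common divisor).
By Euclidean algorithm or factoring: gcd(12,42) = 6


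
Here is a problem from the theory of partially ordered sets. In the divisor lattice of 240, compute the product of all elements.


Divisors of 240: [1, 2, 3, 4, 5, 6, 8, 10, 12, 15, 16, 20, 24, 30, 40, 48, 60, 80, 120, 240]
Product = n^(d(n)/2) = 240^(20/2)
Product = 634033809653760000000000


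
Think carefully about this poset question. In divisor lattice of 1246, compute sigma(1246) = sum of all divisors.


sigma(n) = sum of divisors.
Divisors of 1246: [1, 2, 7, 14, 89, 178, 623, 1246]
Sum = 2160


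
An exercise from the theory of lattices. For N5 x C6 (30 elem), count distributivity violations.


Distributive law: a ^ (b v c) = (a ^ b) v (a ^ c).
Check all 30^3 = 27000 ordered triples (a,b,c).
  e.g. a=(b,0), b=(a,0), c=(c,0): lhs=(b,0) != rhs=(a,0)
  e.g. a=(b,0), b=(a,0), c=(c,1): lhs=(b,0) != rhs=(a,0)
Total violating triples: 432


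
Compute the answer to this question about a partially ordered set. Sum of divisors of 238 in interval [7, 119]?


Interval [7,119] in divisors of 238: [7, 119]
Sum = 126


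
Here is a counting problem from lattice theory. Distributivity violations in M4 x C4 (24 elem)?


Distributive law: a ^ (b v c) = (a ^ b) v (a ^ c).
Check all 24^3 = 13824 ordered triples (a,b,c).
  e.g. a=(a1,0), b=(a2,0), c=(a3,0): lhs=(a1,0) != rhs=(0,0)
  e.g. a=(a1,0), b=(a2,0), c=(a3,1): lhs=(a1,0) != rhs=(0,0)
Total violating triples: 1536


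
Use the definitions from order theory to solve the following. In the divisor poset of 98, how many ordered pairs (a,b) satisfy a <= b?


The order relation is {(a,b) : a <= b}, reflexive so it includes (a,a).
Examples: (1,1), (1,14), (1,2), (1,49), (1,7), ...
Total ordered pairs: 18


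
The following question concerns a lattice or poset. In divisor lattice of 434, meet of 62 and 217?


In a divisor lattice, meet = gcd (greatest common divisor).
By Euclidean algorithm or factoring: gcd(62,217) = 31


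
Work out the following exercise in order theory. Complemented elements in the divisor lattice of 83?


An element a is complemented if some b has a meet b = bottom, a join b = top.
a is complemented iff gcd(a, n/a)=1, i.e. a is a unitary divisor of 83.
Complemented elements: 1, 83
Count: 2


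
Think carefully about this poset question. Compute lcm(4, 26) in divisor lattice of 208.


In a divisor lattice, join = lcm (least common multiple).
gcd(4,26) = 2
lcm(4,26) = 4*26/gcd = 104/2 = 52


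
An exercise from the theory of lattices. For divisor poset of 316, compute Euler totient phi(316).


phi(n) = n * prod_{p|n} (1 - 1/p).
Prime divisors of 316: [2, 79]
phi(316) = 316 * (1 - 1/2) * (1 - 1/79)
phi(316) = 156


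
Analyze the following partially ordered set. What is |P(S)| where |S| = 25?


Power set = 2^n.
2^25 = 33554432


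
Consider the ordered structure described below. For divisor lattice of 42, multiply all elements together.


Divisors of 42: [1, 2, 3, 6, 7, 14, 21, 42]
Product = n^(d(n)/2) = 42^(8/2)
Product = 3111696


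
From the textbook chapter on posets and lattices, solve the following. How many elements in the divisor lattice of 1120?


Divisors of 1120: [1, 2, 4, 5, 7, 8, 10, 14, 16, 20, 28, 32, 35, 40, 56, 70, 80, 112, 140, 160, 224, 280, 560, 1120]
Count: 24


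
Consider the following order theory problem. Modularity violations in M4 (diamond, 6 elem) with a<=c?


Modular law: if a <= c then a v (b ^ c) = (a v b) ^ c.
Check all triples (a,b,c) with a <= c among 6 elements.
This lattice is modular (diamonds M_m and their chain-products are modular).
Total violating triples: 0


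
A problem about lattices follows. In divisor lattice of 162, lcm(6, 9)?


Join=lcm.
gcd(6,9)=3
lcm=18


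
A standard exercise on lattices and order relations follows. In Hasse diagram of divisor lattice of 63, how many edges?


A cover relation a -< b holds when a < b with no c strictly between.
Cover relations:
  1 -< 3
  1 -< 7
  3 -< 9
  3 -< 21
  7 -< 21
  9 -< 63
  21 -< 63
Total: 7


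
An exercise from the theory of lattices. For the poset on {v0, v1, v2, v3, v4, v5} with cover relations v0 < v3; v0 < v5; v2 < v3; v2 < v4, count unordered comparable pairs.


A comparable pair {a,b} has a < b or b < a in the order.
Count unordered pairs where one element is strictly below the other.
Examples: {v0,v3}, {v0,v5}, {v2,v3}, {v2,v4}
Total comparable pairs: 4


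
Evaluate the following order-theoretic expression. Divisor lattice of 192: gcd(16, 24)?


Meet=gcd.
gcd(16,24)=8


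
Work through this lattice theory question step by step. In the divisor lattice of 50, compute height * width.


Height = length of longest chain minus 1; width = size of largest antichain.
A maximum chain: 1 | 5 | 25 | 50  (height 3).
A maximum antichain: {2, 5}  (width 2).
Product = 3 * 2 = 6


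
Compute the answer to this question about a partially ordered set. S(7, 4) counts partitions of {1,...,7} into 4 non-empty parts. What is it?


S(n,k) = k*S(n-1,k) + S(n-1,k-1).
S(6,4) = 65, S(6,3) = 90
S(7,4) = 4*65 + 90 = 260 + 90
S(7,4) = 350


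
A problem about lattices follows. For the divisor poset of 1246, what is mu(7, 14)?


In a divisor lattice, mu(a,b) = mu(b/a) where mu is the classical Mobius function.
b/a = 14/7 = 2
Prime factorization of 2: primes [2]
2 is squarefree with 1 prime factor(s), so mu(2) = (-1)^1 = -1


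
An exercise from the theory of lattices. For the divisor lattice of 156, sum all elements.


sigma(n) = sum of divisors.
Divisors of 156: [1, 2, 3, 4, 6, 12, 13, 26, 39, 52, 78, 156]
Sum = 392


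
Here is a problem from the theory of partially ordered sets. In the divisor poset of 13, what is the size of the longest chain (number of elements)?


A chain is a totally ordered subset; we count the number of elements in a maximum chain.
Compute, for each element x, the size of the longest chain ending at x:
  1: 1
  13: 2
A maximum chain: 1 < 13
Number of elements in the longest chain: 2


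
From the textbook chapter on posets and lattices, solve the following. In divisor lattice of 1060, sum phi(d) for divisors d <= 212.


Divisors of 1060 up to 212: [1, 2, 4, 5, 10, 20, 53, 106, 212]
phi values: [1, 1, 2, 4, 4, 8, 52, 52, 104]
Sum = 228


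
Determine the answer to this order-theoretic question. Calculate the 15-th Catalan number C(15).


C(n) = C(2n, n) / (n+1).
C(30, 15) = 155117520
C(15) = 155117520 / 16 = 9694845


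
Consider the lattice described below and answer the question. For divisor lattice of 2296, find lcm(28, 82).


In a divisor lattice, join = lcm (least common multiple).
Compute lcm iteratively: start with first element, then lcm(current, next).
Elements: [28, 82]
lcm(28,82) = 1148
Final lcm = 1148


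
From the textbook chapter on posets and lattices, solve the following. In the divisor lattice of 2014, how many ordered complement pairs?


Complement pair (a,b): a meet b = bottom, a join b = top.
Here: gcd(a,b)=1 and lcm(a,b)=2014, i.e. a*b=2014 with a,b coprime.
Pairs found: (1,2014), (2,1007), (19,106), (38,53), ... (4 more)
Total ordered pairs: 8


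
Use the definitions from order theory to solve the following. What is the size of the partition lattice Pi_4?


B(n) = number of set partitions of an n-element set.
B(n) satisfies the recurrence: B(n+1) = sum_k C(n,k)*B(k).
B(4) = 15


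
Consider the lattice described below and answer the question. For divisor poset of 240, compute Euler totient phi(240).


phi(n) = n * prod_{p|n} (1 - 1/p).
Prime divisors of 240: [2, 3, 5]
phi(240) = 240 * (1 - 1/2) * (1 - 1/3) * (1 - 1/5)
phi(240) = 64


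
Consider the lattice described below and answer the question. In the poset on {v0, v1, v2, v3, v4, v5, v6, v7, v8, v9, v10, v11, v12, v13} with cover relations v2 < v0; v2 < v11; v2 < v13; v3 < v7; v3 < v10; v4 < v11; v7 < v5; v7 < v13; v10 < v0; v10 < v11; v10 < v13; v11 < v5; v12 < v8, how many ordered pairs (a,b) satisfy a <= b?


The order relation is {(a,b) : a <= b}, reflexive so it includes (a,a).
Examples: (v0,v0), (v1,v1), (v10,v0), (v10,v10), (v10,v11), ...
Total ordered pairs: 34


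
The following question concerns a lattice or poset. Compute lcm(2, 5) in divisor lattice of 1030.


In a divisor lattice, join = lcm (least common multiple).
gcd(2,5) = 1
lcm(2,5) = 2*5/gcd = 10/1 = 10


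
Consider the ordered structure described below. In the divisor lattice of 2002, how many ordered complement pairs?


Complement pair (a,b): a meet b = bottom, a join b = top.
Here: gcd(a,b)=1 and lcm(a,b)=2002, i.e. a*b=2002 with a,b coprime.
Pairs found: (1,2002), (2,1001), (7,286), (11,182), ... (12 more)
Total ordered pairs: 16


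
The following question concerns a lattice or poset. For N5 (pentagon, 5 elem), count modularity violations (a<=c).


Modular law: if a <= c then a v (b ^ c) = (a v b) ^ c.
Check all triples (a,b,c) with a <= c among 5 elements.
  e.g. a=a, b=c, c=b: lhs=a != rhs=b
Total violating triples: 1


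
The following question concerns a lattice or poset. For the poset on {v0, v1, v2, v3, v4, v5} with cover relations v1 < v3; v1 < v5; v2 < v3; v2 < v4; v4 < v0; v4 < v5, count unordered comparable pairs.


A comparable pair {a,b} has a < b or b < a in the order.
Count unordered pairs where one element is strictly below the other.
Examples: {v0,v2}, {v0,v4}, {v1,v3}, {v1,v5}, ...
Total comparable pairs: 8


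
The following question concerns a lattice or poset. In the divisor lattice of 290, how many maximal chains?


A maximal chain goes from the minimum element to a maximal element via cover relations.
Counting all min-to-max paths in the cover graph.
Total maximal chains: 6


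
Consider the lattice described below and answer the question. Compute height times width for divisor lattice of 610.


Height = length of longest chain minus 1; width = size of largest antichain.
A maximum chain: 1 | 61 | 305 | 610  (height 3).
A maximum antichain: {2, 5, 61}  (width 3).
Product = 3 * 3 = 9


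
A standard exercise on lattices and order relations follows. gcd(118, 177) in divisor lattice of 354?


Meet=gcd.
gcd(118,177)=59


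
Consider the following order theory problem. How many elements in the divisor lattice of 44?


Divisors of 44: [1, 2, 4, 11, 22, 44]
Count: 6


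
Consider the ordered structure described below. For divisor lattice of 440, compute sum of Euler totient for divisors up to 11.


Divisors of 440 up to 11: [1, 2, 4, 5, 8, 10, 11]
phi values: [1, 1, 2, 4, 4, 4, 10]
Sum = 26


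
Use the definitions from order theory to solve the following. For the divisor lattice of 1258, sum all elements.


sigma(n) = sum of divisors.
Divisors of 1258: [1, 2, 17, 34, 37, 74, 629, 1258]
Sum = 2052


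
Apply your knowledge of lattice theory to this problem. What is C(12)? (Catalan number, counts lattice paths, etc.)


C(n) = C(2n, n) / (n+1).
C(24, 12) = 2704156
C(12) = 2704156 / 13 = 208012


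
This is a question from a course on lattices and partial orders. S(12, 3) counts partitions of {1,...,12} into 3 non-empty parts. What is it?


S(n,k) = k*S(n-1,k) + S(n-1,k-1).
S(11,3) = 28501, S(11,2) = 1023
S(12,3) = 3*28501 + 1023 = 85503 + 1023
S(12,3) = 86526


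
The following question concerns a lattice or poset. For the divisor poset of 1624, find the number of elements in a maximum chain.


A chain is a totally ordered subset; we count the number of elements in a maximum chain.
Compute, for each element x, the size of the longest chain ending at x:
  1: 1
  2: 2
  7: 2
  29: 2
  4: 3
  8: 4
  ...
A maximum chain: 1 < 2 < 4 < 8 < 56 < 1624
Number of elements in the longest chain: 6


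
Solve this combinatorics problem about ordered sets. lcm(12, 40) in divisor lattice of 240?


Join=lcm.
gcd(12,40)=4
lcm=120


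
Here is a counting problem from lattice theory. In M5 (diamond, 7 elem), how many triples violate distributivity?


Distributive law: a ^ (b v c) = (a ^ b) v (a ^ c).
Check all 7^3 = 343 ordered triples (a,b,c).
  e.g. a=a1, b=a2, c=a3: lhs=a1 != rhs=0
  e.g. a=a1, b=a2, c=a4: lhs=a1 != rhs=0
Total violating triples: 60


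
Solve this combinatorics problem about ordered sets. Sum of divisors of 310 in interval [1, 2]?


Interval [1,2] in divisors of 310: [1, 2]
Sum = 3


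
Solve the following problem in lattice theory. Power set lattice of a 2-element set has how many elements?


Power set = 2^n.
2^2 = 4


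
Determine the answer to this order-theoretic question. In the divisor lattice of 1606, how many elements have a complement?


An element a is complemented if some b has a meet b = bottom, a join b = top.
a is complemented iff gcd(a, n/a)=1, i.e. a is a unitary divisor of 1606.
Complemented elements: 1, 2, 11, 22, 73, 146, ... (2 more)
Count: 8


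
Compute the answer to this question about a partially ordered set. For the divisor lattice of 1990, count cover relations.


A cover relation a -< b holds when a < b with no c strictly between.
Cover relations:
  1 -< 2
  1 -< 5
  1 -< 199
  2 -< 10
  2 -< 398
  5 -< 10
  5 -< 995
  10 -< 1990
  ...4 more
Total: 12


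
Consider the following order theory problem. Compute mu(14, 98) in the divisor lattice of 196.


In a divisor lattice, mu(a,b) = mu(b/a) where mu is the classical Mobius function.
b/a = 98/14 = 7
Prime factorization of 7: primes [7]
7 is squarefree with 1 prime factor(s), so mu(7) = (-1)^1 = -1


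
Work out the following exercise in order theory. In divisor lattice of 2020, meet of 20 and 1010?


In a divisor lattice, meet = gcd (greatest common divisor).
By Euclidean algorithm or factoring: gcd(20,1010) = 10


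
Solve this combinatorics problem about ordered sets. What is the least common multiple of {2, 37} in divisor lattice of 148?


In a divisor lattice, join = lcm (least common multiple).
Compute lcm iteratively: start with first element, then lcm(current, next).
Elements: [2, 37]
lcm(2,37) = 74
Final lcm = 74


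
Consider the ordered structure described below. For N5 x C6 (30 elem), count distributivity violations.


Distributive law: a ^ (b v c) = (a ^ b) v (a ^ c).
Check all 30^3 = 27000 ordered triples (a,b,c).
  e.g. a=(b,0), b=(a,0), c=(c,0): lhs=(b,0) != rhs=(a,0)
  e.g. a=(b,0), b=(a,0), c=(c,1): lhs=(b,0) != rhs=(a,0)
Total violating triples: 432


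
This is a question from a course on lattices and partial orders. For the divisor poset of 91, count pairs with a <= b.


The order relation is {(a,b) : a <= b}, reflexive so it includes (a,a).
Examples: (1,1), (1,13), (1,7), (1,91), (13,13), ...
Total ordered pairs: 9


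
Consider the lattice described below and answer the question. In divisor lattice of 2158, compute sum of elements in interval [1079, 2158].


Interval [1079,2158] in divisors of 2158: [1079, 2158]
Sum = 3237


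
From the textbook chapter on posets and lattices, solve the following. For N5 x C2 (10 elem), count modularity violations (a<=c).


Modular law: if a <= c then a v (b ^ c) = (a v b) ^ c.
Check all triples (a,b,c) with a <= c among 10 elements.
  e.g. a=(a,0), b=(c,0), c=(b,0): lhs=(a,0) != rhs=(b,0)
  e.g. a=(a,0), b=(c,1), c=(b,0): lhs=(a,0) != rhs=(b,0)
Total violating triples: 6


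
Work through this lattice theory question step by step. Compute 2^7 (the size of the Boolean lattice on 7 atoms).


Power set = 2^n.
2^7 = 128


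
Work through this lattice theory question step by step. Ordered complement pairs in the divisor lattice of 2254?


Complement pair (a,b): a meet b = bottom, a join b = top.
Here: gcd(a,b)=1 and lcm(a,b)=2254, i.e. a*b=2254 with a,b coprime.
Pairs found: (1,2254), (2,1127), (23,98), (46,49), ... (4 more)
Total ordered pairs: 8


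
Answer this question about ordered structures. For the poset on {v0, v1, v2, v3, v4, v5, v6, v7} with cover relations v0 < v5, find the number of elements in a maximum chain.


A chain is a totally ordered subset; we count the number of elements in a maximum chain.
Compute, for each element x, the size of the longest chain ending at x:
  v0: 1
  v1: 1
  v2: 1
  v3: 1
  v4: 1
  v6: 1
  ...
A maximum chain: v0 < v5
Number of elements in the longest chain: 2


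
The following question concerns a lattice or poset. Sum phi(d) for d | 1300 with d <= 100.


Divisors of 1300 up to 100: [1, 2, 4, 5, 10, 13, 20, 25, 26, 50, 52, 65, 100]
phi values: [1, 1, 2, 4, 4, 12, 8, 20, 12, 20, 24, 48, 40]
Sum = 196


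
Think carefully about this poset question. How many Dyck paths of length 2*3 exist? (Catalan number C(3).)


C(n) = C(2n, n) / (n+1).
C(6, 3) = 20
C(3) = 20 / 4 = 5


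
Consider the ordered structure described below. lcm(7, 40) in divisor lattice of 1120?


Join=lcm.
gcd(7,40)=1
lcm=280


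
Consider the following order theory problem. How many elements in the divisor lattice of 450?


Divisors of 450: [1, 2, 3, 5, 6, 9, 10, 15, 18, 25, 30, 45, 50, 75, 90, 150, 225, 450]
Count: 18


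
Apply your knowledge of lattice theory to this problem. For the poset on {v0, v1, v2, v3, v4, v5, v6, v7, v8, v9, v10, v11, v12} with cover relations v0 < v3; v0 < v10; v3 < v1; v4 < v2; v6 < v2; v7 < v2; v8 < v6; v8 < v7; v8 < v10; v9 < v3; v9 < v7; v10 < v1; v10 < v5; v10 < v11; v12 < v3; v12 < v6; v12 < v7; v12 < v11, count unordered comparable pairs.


A comparable pair {a,b} has a < b or b < a in the order.
Count unordered pairs where one element is strictly below the other.
Examples: {v0,v1}, {v0,v3}, {v0,v5}, {v0,v10}, ...
Total comparable pairs: 29


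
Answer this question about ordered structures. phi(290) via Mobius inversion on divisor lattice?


phi(n) = n * prod_{p|n} (1 - 1/p).
Prime divisors of 290: [2, 5, 29]
phi(290) = 290 * (1 - 1/2) * (1 - 1/5) * (1 - 1/29)
phi(290) = 112


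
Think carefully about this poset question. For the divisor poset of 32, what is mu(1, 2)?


In a divisor lattice, mu(a,b) = mu(b/a) where mu is the classical Mobius function.
b/a = 2/1 = 2
Prime factorization of 2: primes [2]
2 is squarefree with 1 prime factor(s), so mu(2) = (-1)^1 = -1


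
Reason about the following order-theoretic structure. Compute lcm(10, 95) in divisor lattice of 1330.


In a divisor lattice, join = lcm (least common multiple).
gcd(10,95) = 5
lcm(10,95) = 10*95/gcd = 950/5 = 190


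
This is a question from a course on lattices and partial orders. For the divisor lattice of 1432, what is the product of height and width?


Height = length of longest chain minus 1; width = size of largest antichain.
A maximum chain: 1 | 179 | 358 | 716 | 1432  (height 4).
A maximum antichain: {2, 179}  (width 2).
Product = 4 * 2 = 8


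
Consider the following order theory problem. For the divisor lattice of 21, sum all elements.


sigma(n) = sum of divisors.
Divisors of 21: [1, 3, 7, 21]
Sum = 32


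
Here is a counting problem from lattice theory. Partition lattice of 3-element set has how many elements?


B(n) = number of set partitions of an n-element set.
B(n) satisfies the recurrence: B(n+1) = sum_k C(n,k)*B(k).
B(3) = 5


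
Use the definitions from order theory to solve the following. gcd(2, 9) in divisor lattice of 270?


Meet=gcd.
gcd(2,9)=1


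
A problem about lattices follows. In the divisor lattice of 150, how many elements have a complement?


An element a is complemented if some b has a meet b = bottom, a join b = top.
a is complemented iff gcd(a, n/a)=1, i.e. a is a unitary divisor of 150.
Complemented elements: 1, 2, 3, 6, 25, 50, ... (2 more)
Count: 8


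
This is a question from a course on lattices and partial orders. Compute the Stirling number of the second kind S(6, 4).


S(n,k) = k*S(n-1,k) + S(n-1,k-1).
S(5,4) = 10, S(5,3) = 25
S(6,4) = 4*10 + 25 = 40 + 25
S(6,4) = 65


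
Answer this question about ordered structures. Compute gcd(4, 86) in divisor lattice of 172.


In a divisor lattice, meet = gcd (greatest common divisor).
By Euclidean algorithm or factoring: gcd(4,86) = 2


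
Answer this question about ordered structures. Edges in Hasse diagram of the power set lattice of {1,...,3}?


A cover relation a -< b holds when a < b with no c strictly between.
Cover relations:
  {} -< {1}
  {} -< {2}
  {} -< {3}
  {1} -< {1,2}
  {1} -< {1,3}
  {2} -< {1,2}
  {2} -< {2,3}
  {3} -< {1,3}
  ...4 more
Total: 12


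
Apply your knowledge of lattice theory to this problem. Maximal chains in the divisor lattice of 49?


A maximal chain goes from the minimum element to a maximal element via cover relations.
Counting all min-to-max paths in the cover graph.
Total maximal chains: 1


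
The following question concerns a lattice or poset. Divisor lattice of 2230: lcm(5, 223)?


Join=lcm.
gcd(5,223)=1
lcm=1115


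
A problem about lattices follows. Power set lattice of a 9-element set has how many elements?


Power set = 2^n.
2^9 = 512


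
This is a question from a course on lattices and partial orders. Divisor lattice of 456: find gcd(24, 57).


In a divisor lattice, meet = gcd (greatest common divisor).
By Euclidean algorithm or factoring: gcd(24,57) = 3


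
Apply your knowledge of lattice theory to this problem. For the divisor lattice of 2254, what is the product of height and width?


Height = length of longest chain minus 1; width = size of largest antichain.
A maximum chain: 1 | 23 | 161 | 1127 | 2254  (height 4).
A maximum antichain: {14, 46, 49, 161}  (width 4).
Product = 4 * 4 = 16


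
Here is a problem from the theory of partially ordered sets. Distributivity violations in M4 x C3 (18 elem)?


Distributive law: a ^ (b v c) = (a ^ b) v (a ^ c).
Check all 18^3 = 5832 ordered triples (a,b,c).
  e.g. a=(a1,0), b=(a2,0), c=(a3,0): lhs=(a1,0) != rhs=(0,0)
  e.g. a=(a1,0), b=(a2,0), c=(a3,1): lhs=(a1,0) != rhs=(0,0)
Total violating triples: 648


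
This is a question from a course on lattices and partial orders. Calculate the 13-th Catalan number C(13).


C(n) = C(2n, n) / (n+1).
C(26, 13) = 10400600
C(13) = 10400600 / 14 = 742900


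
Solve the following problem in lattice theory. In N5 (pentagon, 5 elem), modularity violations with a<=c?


Modular law: if a <= c then a v (b ^ c) = (a v b) ^ c.
Check all triples (a,b,c) with a <= c among 5 elements.
  e.g. a=a, b=c, c=b: lhs=a != rhs=b
Total violating triples: 1


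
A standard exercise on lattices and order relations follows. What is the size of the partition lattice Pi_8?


B(n) = number of set partitions of an n-element set.
B(n) satisfies the recurrence: B(n+1) = sum_k C(n,k)*B(k).
B(8) = 4140


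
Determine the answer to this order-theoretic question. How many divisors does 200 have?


Divisors of 200: [1, 2, 4, 5, 8, 10, 20, 25, 40, 50, 100, 200]
Count: 12


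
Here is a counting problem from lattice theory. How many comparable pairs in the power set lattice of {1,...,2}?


A comparable pair {a,b} has a < b or b < a in the order.
Count unordered pairs where one element is strictly below the other.
Examples: {{},{1}}, {{},{2}}, {{},{1,2}}, {{1},{1,2}}, ...
Total comparable pairs: 5


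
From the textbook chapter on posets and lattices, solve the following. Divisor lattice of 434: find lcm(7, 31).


In a divisor lattice, join = lcm (least common multiple).
gcd(7,31) = 1
lcm(7,31) = 7*31/gcd = 217/1 = 217


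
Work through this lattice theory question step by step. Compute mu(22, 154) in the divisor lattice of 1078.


In a divisor lattice, mu(a,b) = mu(b/a) where mu is the classical Mobius function.
b/a = 154/22 = 7
Prime factorization of 7: primes [7]
7 is squarefree with 1 prime factor(s), so mu(7) = (-1)^1 = -1


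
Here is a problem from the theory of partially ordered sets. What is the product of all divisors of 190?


Divisors of 190: [1, 2, 5, 10, 19, 38, 95, 190]
Product = n^(d(n)/2) = 190^(8/2)
Product = 1303210000


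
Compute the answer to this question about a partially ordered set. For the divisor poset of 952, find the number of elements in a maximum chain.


A chain is a totally ordered subset; we count the number of elements in a maximum chain.
Compute, for each element x, the size of the longest chain ending at x:
  1: 1
  2: 2
  7: 2
  17: 2
  4: 3
  8: 4
  ...
A maximum chain: 1 < 2 < 4 < 8 < 56 < 952
Number of elements in the longest chain: 6


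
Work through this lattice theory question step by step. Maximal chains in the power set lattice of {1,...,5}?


A maximal chain goes from the minimum element to a maximal element via cover relations.
Counting all min-to-max paths in the cover graph.
Total maximal chains: 120


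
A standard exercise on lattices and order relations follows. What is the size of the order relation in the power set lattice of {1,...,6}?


The order relation is {(a,b) : a <= b}, reflexive so it includes (a,a).
Examples: ({},{}), ({},{1,2}), ({},{1,2,3}), ({},{1,2,3,4}), ({},{1,2,3,4,5}), ...
Total ordered pairs: 729


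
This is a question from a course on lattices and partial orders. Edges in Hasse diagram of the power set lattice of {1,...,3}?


A cover relation a -< b holds when a < b with no c strictly between.
Cover relations:
  {} -< {1}
  {} -< {2}
  {} -< {3}
  {1} -< {1,2}
  {1} -< {1,3}
  {2} -< {1,2}
  {2} -< {2,3}
  {3} -< {1,3}
  ...4 more
Total: 12


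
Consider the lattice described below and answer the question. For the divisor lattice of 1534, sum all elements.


sigma(n) = sum of divisors.
Divisors of 1534: [1, 2, 13, 26, 59, 118, 767, 1534]
Sum = 2520


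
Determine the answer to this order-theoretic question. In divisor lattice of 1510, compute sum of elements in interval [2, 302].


Interval [2,302] in divisors of 1510: [2, 302]
Sum = 304


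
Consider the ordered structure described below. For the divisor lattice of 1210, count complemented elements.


An element a is complemented if some b has a meet b = bottom, a join b = top.
a is complemented iff gcd(a, n/a)=1, i.e. a is a unitary divisor of 1210.
Complemented elements: 1, 2, 5, 10, 121, 242, ... (2 more)
Count: 8
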